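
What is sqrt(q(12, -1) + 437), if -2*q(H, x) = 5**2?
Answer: sqrt(1698)/2 ≈ 20.603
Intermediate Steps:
q(H, x) = -25/2 (q(H, x) = -1/2*5**2 = -1/2*25 = -25/2)
sqrt(q(12, -1) + 437) = sqrt(-25/2 + 437) = sqrt(849/2) = sqrt(1698)/2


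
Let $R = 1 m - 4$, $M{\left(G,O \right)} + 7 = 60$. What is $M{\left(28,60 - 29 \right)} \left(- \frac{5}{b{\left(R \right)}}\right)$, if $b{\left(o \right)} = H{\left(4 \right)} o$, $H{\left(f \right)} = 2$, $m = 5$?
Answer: $- \frac{265}{2} \approx -132.5$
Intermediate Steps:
$M{\left(G,O \right)} = 53$ ($M{\left(G,O \right)} = -7 + 60 = 53$)
$R = 1$ ($R = 1 \cdot 5 - 4 = 5 - 4 = 1$)
$b{\left(o \right)} = 2 o$
$M{\left(28,60 - 29 \right)} \left(- \frac{5}{b{\left(R \right)}}\right) = 53 \left(- \frac{5}{2 \cdot 1}\right) = 53 \left(- \frac{5}{2}\right) = - \frac{265}{2}$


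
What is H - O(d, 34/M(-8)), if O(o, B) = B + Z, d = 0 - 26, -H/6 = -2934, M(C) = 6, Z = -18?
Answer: 52849/3 ≈ 17616.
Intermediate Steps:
H = 17604 (H = -6*(-2934) = 17604)
d = -26
O(o, B) = -18 + B (O(o, B) = B - 18 = -18 + B)
H - O(d, 34/M(-8)) = 17604 - (-18 + 34/6) = 17604 - (-18 + 34*(⅙)) = 17604 - (-18 + 17/3) = 17604 - 1*(-37/3) = 17604 + 37/3 = 52849/3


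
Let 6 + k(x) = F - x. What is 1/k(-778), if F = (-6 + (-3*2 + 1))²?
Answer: 1/893 ≈ 0.0011198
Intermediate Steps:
F = 121 (F = (-6 + (-6 + 1))² = (-6 - 5)² = (-11)² = 121)
k(x) = 115 - x (k(x) = -6 + (121 - x) = 115 - x)
1/k(-778) = 1/(115 - 1*(-778)) = 1/(115 + 778) = 1/893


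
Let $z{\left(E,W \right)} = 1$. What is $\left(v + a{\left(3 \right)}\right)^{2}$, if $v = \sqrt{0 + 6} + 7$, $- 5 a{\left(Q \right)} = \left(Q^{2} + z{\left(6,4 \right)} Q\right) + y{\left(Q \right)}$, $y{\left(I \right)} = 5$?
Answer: $\frac{474}{25} + \frac{36 \sqrt{6}}{5} \approx 36.596$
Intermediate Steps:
$a{\left(Q \right)} = -1 - \frac{Q}{5} - \frac{Q^{2}}{5}$ ($a{\left(Q \right)} = - \frac{\left(Q^{2} + 1 Q\right) + 5}{5} = - \frac{\left(Q^{2} + Q\right) + 5}{5} = - \frac{\left(Q + Q^{2}\right) + 5}{5} = - \frac{5 + Q + Q^{2}}{5} = -1 - \frac{Q}{5} - \frac{Q^{2}}{5}$)
$v = 7 + \sqrt{6}$ ($v = \sqrt{6} + 7 = 7 + \sqrt{6} \approx 9.4495$)
$\left(v + a{\left(3 \right)}\right)^{2} = \left(\left(7 + \sqrt{6}\right) - \left(\frac{8}{5} + \frac{9}{5}\right)\right)^{2} = \left(\left(7 + \sqrt{6}\right) - \frac{17}{5}\right)^{2} = \left(\frac{18}{5} + \sqrt{6}\right)^{2}$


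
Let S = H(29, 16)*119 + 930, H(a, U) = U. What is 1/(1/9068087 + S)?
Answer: 9068087/25698958559 ≈ 0.00035286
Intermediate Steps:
S = 2834 (S = 16*119 + 930 = 1904 + 930 = 2834)
1/(1/9068087 + S) = 1/(1/9068087 + 2834) = 1/(25698958559/9068087) = 9068087/25698958559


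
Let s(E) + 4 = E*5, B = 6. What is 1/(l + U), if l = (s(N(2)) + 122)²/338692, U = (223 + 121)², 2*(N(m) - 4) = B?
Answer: 338692/40079479921 ≈ 8.4505e-6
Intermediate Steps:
N(m) = 7 (N(m) = 4 + (½)*6 = 4 + 3 = 7)
s(E) = -4 + 5*E (s(E) = -4 + E*5 = -4 + 5*E)
U = 118336 (U = 344² = 118336)
l = 23409/338692 (l = ((-4 + 5*7) + 122)²/338692 = ((-4 + 35) + 122)²*(1/338692) = (31 + 122)²*(1/338692) = 153²*(1/338692) = 23409*(1/338692) = 23409/338692 ≈ 0.069116)
1/(l + U) = 1/(23409/338692 + 118336) = 1/(40079479921/338692) = 338692/40079479921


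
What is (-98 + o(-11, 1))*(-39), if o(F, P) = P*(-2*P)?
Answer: 3900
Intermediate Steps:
o(F, P) = -2*P²
(-98 + o(-11, 1))*(-39) = (-98 - 2*1²)*(-39) = (-98 - 2*1)*(-39) = (-98 - 2)*(-39) = -100*(-39) = 3900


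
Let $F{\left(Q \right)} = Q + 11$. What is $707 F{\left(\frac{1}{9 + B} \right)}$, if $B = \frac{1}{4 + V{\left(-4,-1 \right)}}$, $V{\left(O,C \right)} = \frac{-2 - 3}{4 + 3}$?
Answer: $\frac{1680539}{214} \approx 7853.0$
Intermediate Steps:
$V{\left(O,C \right)} = - \frac{5}{7}$
$B = \frac{7}{23}$ ($B = \frac{1}{4 - \frac{5}{7}} = \frac{1}{\frac{23}{7}} = \frac{7}{23} \approx 0.30435$)
$F{\left(Q \right)} = 11 + Q$
$707 F{\left(\frac{1}{9 + B} \right)} = 707 \left(11 + \frac{1}{9 + \frac{7}{23}}\right) = 707 \left(11 + \frac{1}{\frac{214}{23}}\right) = 707 \left(11 + \frac{23}{214}\right) = 707 \cdot \frac{2377}{214} = \frac{1680539}{214}$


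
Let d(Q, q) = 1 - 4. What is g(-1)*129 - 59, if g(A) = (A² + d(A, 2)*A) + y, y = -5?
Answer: -188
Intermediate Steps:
d(Q, q) = -3
g(A) = -5 + A² - 3*A (g(A) = (A² - 3*A) - 5 = -5 + A² - 3*A)
g(-1)*129 - 59 = (-5 + (-1)² - 3*(-1))*129 - 59 = (-5 + 1 + 3)*129 - 59 = -1*129 - 59 = -129 - 59 = -188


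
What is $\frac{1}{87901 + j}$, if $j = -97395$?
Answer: $- \frac{1}{9494} \approx -0.00010533$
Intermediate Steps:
$\frac{1}{87901 + j} = \frac{1}{87901 - 97395} = \frac{1}{-9494} = - \frac{1}{9494}$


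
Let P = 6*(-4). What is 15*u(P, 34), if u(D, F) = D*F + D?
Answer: -12600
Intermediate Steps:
P = -24
u(D, F) = D + D*F
15*u(P, 34) = 15*(-24*(1 + 34)) = 15*(-24*35) = 15*(-840) = -12600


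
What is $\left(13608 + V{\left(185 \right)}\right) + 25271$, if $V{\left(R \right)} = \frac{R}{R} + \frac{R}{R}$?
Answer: $38881$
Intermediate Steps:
$V{\left(R \right)} = 2$ ($V{\left(R \right)} = 1 + 1 = 2$)
$\left(13608 + V{\left(185 \right)}\right) + 25271 = \left(13608 + 2\right) + 25271 = 13610 + 25271 = 38881$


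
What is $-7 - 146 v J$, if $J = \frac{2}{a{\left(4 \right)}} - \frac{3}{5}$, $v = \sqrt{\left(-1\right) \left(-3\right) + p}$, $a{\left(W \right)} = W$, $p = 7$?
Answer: $-7 + \frac{73 \sqrt{10}}{5} \approx 39.169$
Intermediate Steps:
$v = \sqrt{10}$ ($v = \sqrt{\left(-1\right) \left(-3\right) + 7} = \sqrt{3 + 7} = \sqrt{10} \approx 3.1623$)
$J = - \frac{1}{10}$ ($J = \frac{2}{4} - \frac{3}{5} = 2 \cdot \frac{1}{4} - \frac{3}{5} = \frac{1}{2} - \frac{3}{5} = - \frac{1}{10} \approx -0.1$)
$-7 - 146 v J = -7 - 146 \sqrt{10} \left(- \frac{1}{10}\right) = -7 - 146 \left(- \frac{\sqrt{10}}{10}\right) = -7 + \frac{73 \sqrt{10}}{5}$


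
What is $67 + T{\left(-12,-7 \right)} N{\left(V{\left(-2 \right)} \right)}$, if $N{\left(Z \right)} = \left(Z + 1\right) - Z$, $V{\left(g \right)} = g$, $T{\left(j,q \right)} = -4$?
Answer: $63$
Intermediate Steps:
$N{\left(Z \right)} = 1$ ($N{\left(Z \right)} = \left(1 + Z\right) - Z = 1$)
$67 + T{\left(-12,-7 \right)} N{\left(V{\left(-2 \right)} \right)} = 67 - 4 = 63$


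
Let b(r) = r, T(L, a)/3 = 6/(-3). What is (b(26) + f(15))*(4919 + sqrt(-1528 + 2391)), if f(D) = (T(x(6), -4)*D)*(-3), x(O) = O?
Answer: 1456024 + 296*sqrt(863) ≈ 1.4647e+6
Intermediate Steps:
T(L, a) = -6 (T(L, a) = 3*(6/(-3)) = 3*(6*(-1/3)) = 3*(-2) = -6)
f(D) = 18*D (f(D) = -6*D*(-3) = 18*D)
(b(26) + f(15))*(4919 + sqrt(-1528 + 2391)) = (26 + 18*15)*(4919 + sqrt(-1528 + 2391)) = (26 + 270)*(4919 + sqrt(863)) = 296*(4919 + sqrt(863)) = 1456024 + 296*sqrt(863)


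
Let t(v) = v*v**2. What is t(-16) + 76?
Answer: -4020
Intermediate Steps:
t(v) = v**3
t(-16) + 76 = (-16)**3 + 76 = -4096 + 76 = -4020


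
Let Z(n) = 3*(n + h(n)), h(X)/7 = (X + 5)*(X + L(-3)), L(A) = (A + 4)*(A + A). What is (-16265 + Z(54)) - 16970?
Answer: 26399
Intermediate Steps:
L(A) = 2*A*(4 + A) (L(A) = (4 + A)*(2*A) = 2*A*(4 + A))
h(X) = 7*(-6 + X)*(5 + X) (h(X) = 7*((X + 5)*(X + 2*(-3)*(4 - 3))) = 7*((5 + X)*(X + 2*(-3)*1)) = 7*((5 + X)*(X - 6)) = 7*((5 + X)*(-6 + X)) = 7*((-6 + X)*(5 + X)) = 7*(-6 + X)*(5 + X))
Z(n) = -630 - 18*n + 21*n² (Z(n) = 3*(n + (-210 - 7*n + 7*n²)) = 3*(-210 - 6*n + 7*n²) = -630 - 18*n + 21*n²)
(-16265 + Z(54)) - 16970 = (-16265 + (-630 - 18*54 + 21*54²)) - 16970 = (-16265 + (-630 - 972 + 21*2916)) - 16970 = (-16265 + (-630 - 972 + 61236)) - 16970 = (-16265 + 59634) - 16970 = 43369 - 16970 = 26399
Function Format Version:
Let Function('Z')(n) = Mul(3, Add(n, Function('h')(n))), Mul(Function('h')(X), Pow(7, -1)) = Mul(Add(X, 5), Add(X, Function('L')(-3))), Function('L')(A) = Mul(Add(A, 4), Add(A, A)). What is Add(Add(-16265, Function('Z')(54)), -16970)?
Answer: 26399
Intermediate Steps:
Function('L')(A) = Mul(2, A, Add(4, A)) (Function('L')(A) = Mul(Add(4, A), Mul(2, A)) = Mul(2, A, Add(4, A)))
Function('h')(X) = Mul(7, Add(-6, X), Add(5, X)) (Function('h')(X) = Mul(7, Mul(Add(X, 5), Add(X, Mul(2, -3, Add(4, -3))))) = Mul(7, Mul(Add(5, X), Add(X, Mul(2, -3, 1)))) = Mul(7, Mul(Add(5, X), Add(X, -6))) = Mul(7, Mul(Add(5, X), Add(-6, X))) = Mul(7, Mul(Add(-6, X), Add(5, X))) = Mul(7, Add(-6, X), Add(5, X)))
Function('Z')(n) = Add(-630, Mul(-18, n), Mul(21, Pow(n, 2))) (Function('Z')(n) = Mul(3, Add(n, Add(-210, Mul(-7, n), Mul(7, Pow(n, 2))))) = Mul(3, Add(-210, Mul(-6, n), Mul(7, Pow(n, 2)))) = Add(-630, Mul(-18, n), Mul(21, Pow(n, 2))))
Add(Add(-16265, Function('Z')(54)), -16970) = Add(Add(-16265, Add(-630, Mul(-18, 54), Mul(21, Pow(54, 2)))), -16970) = Add(Add(-16265, Add(-630, -972, Mul(21, 2916))), -16970) = Add(Add(-16265, Add(-630, -972, 61236)), -16970) = Add(Add(-16265, 59634), -16970) = Add(43369, -16970) = 26399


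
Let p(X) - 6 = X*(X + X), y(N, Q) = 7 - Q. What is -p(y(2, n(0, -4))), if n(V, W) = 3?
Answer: -38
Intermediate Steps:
p(X) = 6 + 2*X² (p(X) = 6 + X*(X + X) = 6 + X*(2*X) = 6 + 2*X²)
-p(y(2, n(0, -4))) = -(6 + 2*(7 - 1*3)²) = -(6 + 2*(7 - 3)²) = -(6 + 2*4²) = -(6 + 2*16) = -(6 + 32) = -1*38 = -38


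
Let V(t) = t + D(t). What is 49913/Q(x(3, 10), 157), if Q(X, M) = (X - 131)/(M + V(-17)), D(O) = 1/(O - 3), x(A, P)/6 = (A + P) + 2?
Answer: -139706487/820 ≈ -1.7037e+5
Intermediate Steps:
x(A, P) = 12 + 6*A + 6*P (x(A, P) = 6*((A + P) + 2) = 6*(2 + A + P) = 12 + 6*A + 6*P)
D(O) = 1/(-3 + O)
V(t) = t + 1/(-3 + t)
Q(X, M) = (-131 + X)/(-341/20 + M) (Q(X, M) = (X - 131)/(M + (1 - 17*(-3 - 17))/(-3 - 17)) = (-131 + X)/(M + (1 - 17*(-20))/(-20)) = (-131 + X)/(M - (1 + 340)/20) = (-131 + X)/(M - 1/20*341) = (-131 + X)/(M - 341/20) = (-131 + X)/(-341/20 + M))
49913/Q(x(3, 10), 157) = 49913/((20*(-131 + (12 + 6*3 + 6*10))/(-341 + 20*157))) = 49913/((20*(-131 + (12 + 18 + 60))/(-341 + 3140))) = 49913/((20*(-131 + 90)/2799)) = 49913/((20*(1/2799)*(-41))) = 49913/(-820/2799) = 49913*(-2799/820) = -139706487/820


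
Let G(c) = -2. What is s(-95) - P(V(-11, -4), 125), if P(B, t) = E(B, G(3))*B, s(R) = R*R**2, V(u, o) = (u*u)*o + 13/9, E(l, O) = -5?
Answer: -7738090/9 ≈ -8.5979e+5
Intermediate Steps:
V(u, o) = 13/9 + o*u**2 (V(u, o) = u**2*o + 13*(1/9) = o*u**2 + 13/9 = 13/9 + o*u**2)
s(R) = R**3
P(B, t) = -5*B
s(-95) - P(V(-11, -4), 125) = (-95)**3 - (-5)*(13/9 - 4*(-11)**2) = -857375 - (-5)*(13/9 - 4*121) = -857375 - (-5)*(13/9 - 484) = -857375 - (-5)*(-4343)/9 = -857375 - 1*21715/9 = -857375 - 21715/9 = -7738090/9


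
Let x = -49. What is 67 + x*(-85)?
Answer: 4232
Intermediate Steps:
67 + x*(-85) = 67 - 49*(-85) = 67 + 4165 = 4232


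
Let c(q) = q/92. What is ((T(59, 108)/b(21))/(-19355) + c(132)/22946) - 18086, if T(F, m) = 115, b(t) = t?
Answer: -10076949867007/557168514 ≈ -18086.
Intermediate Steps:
c(q) = q/92 (c(q) = q*(1/92) = q/92)
((T(59, 108)/b(21))/(-19355) + c(132)/22946) - 18086 = ((115/21)/(-19355) + ((1/92)*132)/22946) - 18086 = ((115*(1/21))*(-1/19355) + (33/23)*(1/22946)) - 18086 = ((115/21)*(-1/19355) + 3/47978) - 18086 = (-23/81291 + 3/47978) - 18086 = -122803/557168514 - 18086 = -10076949867007/557168514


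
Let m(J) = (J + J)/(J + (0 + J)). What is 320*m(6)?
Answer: 320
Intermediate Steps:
m(J) = 1 (m(J) = (2*J)/(J + J) = (2*J)/((2*J)) = (2*J)*(1/(2*J)) = 1)
320*m(6) = 320*1 = 320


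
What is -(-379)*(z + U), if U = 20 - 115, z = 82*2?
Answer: 26151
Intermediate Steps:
z = 164
U = -95
-(-379)*(z + U) = -(-379)*(164 - 95) = -(-379)*69 = -1*(-26151) = 26151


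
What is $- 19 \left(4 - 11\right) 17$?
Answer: $2261$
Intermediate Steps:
$- 19 \left(4 - 11\right) 17 = \left(-19\right) \left(-7\right) 17 = 133 \cdot 17 = 2261$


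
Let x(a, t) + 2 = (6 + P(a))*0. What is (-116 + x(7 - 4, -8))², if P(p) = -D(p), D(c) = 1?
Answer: 13924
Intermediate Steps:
P(p) = -1 (P(p) = -1*1 = -1)
x(a, t) = -2 (x(a, t) = -2 + (6 - 1)*0 = -2 + 5*0 = -2 + 0 = -2)
(-116 + x(7 - 4, -8))² = (-116 - 2)² = (-118)² = 13924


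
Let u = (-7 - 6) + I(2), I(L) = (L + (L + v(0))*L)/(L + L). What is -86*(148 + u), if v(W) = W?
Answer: -11739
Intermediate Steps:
I(L) = (L + L²)/(2*L) (I(L) = (L + (L + 0)*L)/(L + L) = (L + L*L)/((2*L)) = (L + L²)*(1/(2*L)) = (L + L²)/(2*L))
u = -23/2 (u = (-7 - 6) + (½ + (½)*2) = -13 + (½ + 1) = -13 + 3/2 = -23/2 ≈ -11.500)
-86*(148 + u) = -86*(148 - 23/2) = -86*273/2 = -11739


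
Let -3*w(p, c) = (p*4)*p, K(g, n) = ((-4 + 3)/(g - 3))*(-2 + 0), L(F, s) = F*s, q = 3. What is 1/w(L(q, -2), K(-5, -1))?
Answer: -1/48 ≈ -0.020833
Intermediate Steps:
K(g, n) = 2/(-3 + g) (K(g, n) = -1/(-3 + g)*(-2) = 2/(-3 + g))
w(p, c) = -4*p²/3 (w(p, c) = -p*4*p/3 = -4*p*p/3 = -4*p²/3)
1/w(L(q, -2), K(-5, -1)) = 1/(-4*(3*(-2))²/3) = 1/(-4/3*(-6)²) = 1/(-4/3*36) = 1/(-48) = -1/48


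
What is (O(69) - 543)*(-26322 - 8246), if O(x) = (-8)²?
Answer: 16558072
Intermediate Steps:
O(x) = 64
(O(69) - 543)*(-26322 - 8246) = (64 - 543)*(-26322 - 8246) = -479*(-34568) = 16558072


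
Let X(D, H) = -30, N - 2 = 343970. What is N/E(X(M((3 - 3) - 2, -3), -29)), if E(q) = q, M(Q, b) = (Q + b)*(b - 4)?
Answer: -171986/15 ≈ -11466.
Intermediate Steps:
N = 343972 (N = 2 + 343970 = 343972)
M(Q, b) = (-4 + b)*(Q + b) (M(Q, b) = (Q + b)*(-4 + b) = (-4 + b)*(Q + b))
N/E(X(M((3 - 3) - 2, -3), -29)) = 343972/(-30) = 343972*(-1/30) = -171986/15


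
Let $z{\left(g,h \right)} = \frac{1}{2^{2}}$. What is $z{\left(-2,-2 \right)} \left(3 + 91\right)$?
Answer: $\frac{47}{2} \approx 23.5$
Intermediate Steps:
$z{\left(g,h \right)} = \frac{1}{4}$
$z{\left(-2,-2 \right)} \left(3 + 91\right) = \frac{3 + 91}{4} = \frac{1}{4} \cdot 94 = \frac{47}{2}$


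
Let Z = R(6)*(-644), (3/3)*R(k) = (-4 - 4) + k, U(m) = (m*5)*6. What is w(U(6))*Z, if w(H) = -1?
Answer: -1288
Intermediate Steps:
U(m) = 30*m (U(m) = (5*m)*6 = 30*m)
R(k) = -8 + k (R(k) = (-4 - 4) + k = -8 + k)
Z = 1288 (Z = (-8 + 6)*(-644) = -2*(-644) = 1288)
w(U(6))*Z = -1*1288 = -1288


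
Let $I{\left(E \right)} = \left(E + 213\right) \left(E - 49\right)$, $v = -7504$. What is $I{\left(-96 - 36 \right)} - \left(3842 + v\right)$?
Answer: $-10999$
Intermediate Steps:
$I{\left(E \right)} = \left(-49 + E\right) \left(213 + E\right)$ ($I{\left(E \right)} = \left(213 + E\right) \left(-49 + E\right) = \left(-49 + E\right) \left(213 + E\right)$)
$I{\left(-96 - 36 \right)} - \left(3842 + v\right) = \left(-10437 + \left(-96 - 36\right)^{2} + 164 \left(-96 - 36\right)\right) - \left(3842 - 7504\right) = \left(-10437 + \left(-132\right)^{2} + 164 \left(-132\right)\right) - -3662 = \left(-10437 + 17424 - 21648\right) + 3662 = -14661 + 3662 = -10999$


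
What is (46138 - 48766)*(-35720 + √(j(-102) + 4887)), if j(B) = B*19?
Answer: 93872160 - 2628*√2949 ≈ 9.3729e+7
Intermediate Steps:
j(B) = 19*B
(46138 - 48766)*(-35720 + √(j(-102) + 4887)) = (46138 - 48766)*(-35720 + √(19*(-102) + 4887)) = -2628*(-35720 + √(-1938 + 4887)) = -2628*(-35720 + √2949) = 93872160 - 2628*√2949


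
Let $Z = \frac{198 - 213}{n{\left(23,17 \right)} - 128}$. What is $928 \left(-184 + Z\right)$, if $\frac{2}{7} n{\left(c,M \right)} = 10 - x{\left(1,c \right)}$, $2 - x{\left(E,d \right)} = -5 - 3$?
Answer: $- \frac{682573}{4} \approx -1.7064 \cdot 10^{5}$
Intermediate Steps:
$x{\left(E,d \right)} = 10$ ($x{\left(E,d \right)} = 2 - \left(-5 - 3\right) = 2 - -8 = 2 + 8 = 10$)
$n{\left(c,M \right)} = 0$ ($n{\left(c,M \right)} = \frac{7 \left(10 - 10\right)}{2} = \frac{7}{2} \cdot 0 = 0$)
$Z = \frac{15}{128}$ ($Z = \frac{198 - 213}{0 - 128} = - \frac{15}{-128} = \left(-15\right) \left(- \frac{1}{128}\right) = \frac{15}{128} \approx 0.11719$)
$928 \left(-184 + Z\right) = 928 \left(-184 + \frac{15}{128}\right) = 928 \left(- \frac{23537}{128}\right) = - \frac{682573}{4}$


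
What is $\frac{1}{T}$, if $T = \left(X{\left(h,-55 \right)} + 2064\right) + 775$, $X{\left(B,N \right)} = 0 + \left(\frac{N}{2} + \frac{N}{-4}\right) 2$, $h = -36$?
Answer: $\frac{2}{5623} \approx 0.00035568$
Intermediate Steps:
$X{\left(B,N \right)} = \frac{N}{2}$ ($X{\left(B,N \right)} = 0 + \left(N \frac{1}{2} + N \left(- \frac{1}{4}\right)\right) 2 = 0 + \left(\frac{N}{2} - \frac{N}{4}\right) 2 = 0 + \frac{N}{4} \cdot 2 = 0 + \frac{N}{2} = \frac{N}{2}$)
$T = \frac{5623}{2}$ ($T = \left(\frac{1}{2} \left(-55\right) + 2064\right) + 775 = \left(- \frac{55}{2} + 2064\right) + 775 = \frac{4073}{2} + 775 = \frac{5623}{2} \approx 2811.5$)
$\frac{1}{T} = \frac{1}{\frac{5623}{2}} = \frac{2}{5623}$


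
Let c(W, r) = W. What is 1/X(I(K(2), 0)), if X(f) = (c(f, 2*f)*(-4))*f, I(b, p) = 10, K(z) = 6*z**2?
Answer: -1/400 ≈ -0.0025000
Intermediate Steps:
X(f) = -4*f**2 (X(f) = (f*(-4))*f = (-4*f)*f = -4*f**2)
1/X(I(K(2), 0)) = 1/(-4*10**2) = 1/(-4*100) = 1/(-400) = -1/400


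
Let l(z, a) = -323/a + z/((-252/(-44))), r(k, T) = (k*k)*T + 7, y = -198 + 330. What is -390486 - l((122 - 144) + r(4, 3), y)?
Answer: -120270709/308 ≈ -3.9049e+5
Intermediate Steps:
y = 132
r(k, T) = 7 + T*k² (r(k, T) = k²*T + 7 = T*k² + 7 = 7 + T*k²)
l(z, a) = -323/a + 11*z/63 (l(z, a) = -323/a + z/((-252*(-1/44))) = -323/a + z/(63/11) = -323/a + z*(11/63) = -323/a + 11*z/63)
-390486 - l((122 - 144) + r(4, 3), y) = -390486 - (-323/132 + 11*((122 - 144) + (7 + 3*4²))/63) = -390486 - (-323*1/132 + 11*(-22 + (7 + 3*16))/63) = -390486 - (-323/132 + 11*(-22 + (7 + 48))/63) = -390486 - (-323/132 + 11*(-22 + 55)/63) = -390486 - (-323/132 + (11/63)*33) = -390486 - (-323/132 + 121/21) = -390486 - 1*1021/308 = -390486 - 1021/308 = -120270709/308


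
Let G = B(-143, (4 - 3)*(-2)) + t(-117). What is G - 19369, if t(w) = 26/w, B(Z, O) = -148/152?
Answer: -6624607/342 ≈ -19370.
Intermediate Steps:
B(Z, O) = -37/38 (B(Z, O) = -148*1/152 = -37/38)
G = -409/342 (G = -37/38 + 26/(-117) = -37/38 + 26*(-1/117) = -37/38 - 2/9 = -409/342 ≈ -1.1959)
G - 19369 = -409/342 - 19369 = -6624607/342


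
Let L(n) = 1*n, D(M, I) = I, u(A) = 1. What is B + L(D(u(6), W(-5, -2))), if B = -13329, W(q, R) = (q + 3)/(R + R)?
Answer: -26657/2 ≈ -13329.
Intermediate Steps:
W(q, R) = (3 + q)/(2*R) (W(q, R) = (3 + q)/((2*R)) = (3 + q)*(1/(2*R)) = (3 + q)/(2*R))
L(n) = n
B + L(D(u(6), W(-5, -2))) = -13329 + (½)*(3 - 5)/(-2) = -13329 + (½)*(-½)*(-2) = -13329 + ½ = -26657/2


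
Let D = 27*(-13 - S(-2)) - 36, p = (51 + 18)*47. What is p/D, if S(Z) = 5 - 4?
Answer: -47/6 ≈ -7.8333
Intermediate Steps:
S(Z) = 1
p = 3243 (p = 69*47 = 3243)
D = -414 (D = 27*(-13 - 1*1) - 36 = 27*(-13 - 1) - 36 = 27*(-14) - 36 = -378 - 36 = -414)
p/D = 3243/(-414) = 3243*(-1/414) = -47/6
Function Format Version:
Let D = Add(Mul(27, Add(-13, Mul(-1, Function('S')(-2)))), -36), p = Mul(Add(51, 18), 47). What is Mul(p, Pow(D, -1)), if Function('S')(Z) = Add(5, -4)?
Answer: Rational(-47, 6) ≈ -7.8333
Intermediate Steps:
Function('S')(Z) = 1
p = 3243 (p = Mul(69, 47) = 3243)
D = -414 (D = Add(Mul(27, Add(-13, Mul(-1, 1))), -36) = Add(Mul(27, Add(-13, -1)), -36) = Add(Mul(27, -14), -36) = Add(-378, -36) = -414)
Mul(p, Pow(D, -1)) = Mul(3243, Pow(-414, -1)) = Mul(3243, Rational(-1, 414)) = Rational(-47, 6)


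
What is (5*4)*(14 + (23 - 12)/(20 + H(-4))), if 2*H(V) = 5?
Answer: 2608/9 ≈ 289.78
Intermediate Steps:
H(V) = 5/2 (H(V) = (½)*5 = 5/2)
(5*4)*(14 + (23 - 12)/(20 + H(-4))) = (5*4)*(14 + (23 - 12)/(20 + 5/2)) = 20*(14 + 11/(45/2)) = 20*(14 + 11*(2/45)) = 20*(14 + 22/45) = 20*(652/45) = 2608/9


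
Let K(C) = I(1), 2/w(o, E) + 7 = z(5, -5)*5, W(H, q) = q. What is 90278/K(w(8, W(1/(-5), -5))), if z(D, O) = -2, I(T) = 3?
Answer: 90278/3 ≈ 30093.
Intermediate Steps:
w(o, E) = -2/17 (w(o, E) = 2/(-7 - 2*5) = 2/(-7 - 10) = 2/(-17) = 2*(-1/17) = -2/17)
K(C) = 3
90278/K(w(8, W(1/(-5), -5))) = 90278/3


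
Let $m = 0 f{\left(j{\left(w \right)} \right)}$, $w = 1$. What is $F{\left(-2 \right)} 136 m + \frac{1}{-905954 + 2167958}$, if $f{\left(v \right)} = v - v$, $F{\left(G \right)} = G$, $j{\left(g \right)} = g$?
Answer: $\frac{1}{1262004} \approx 7.9239 \cdot 10^{-7}$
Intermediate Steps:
$f{\left(v \right)} = 0$
$m = 0$ ($m = 0 \cdot 0 = 0$)
$F{\left(-2 \right)} 136 m + \frac{1}{-905954 + 2167958} = \left(-2\right) 136 \cdot 0 + \frac{1}{-905954 + 2167958} = \left(-272\right) 0 + \frac{1}{1262004} = 0 + \frac{1}{1262004} = \frac{1}{1262004}$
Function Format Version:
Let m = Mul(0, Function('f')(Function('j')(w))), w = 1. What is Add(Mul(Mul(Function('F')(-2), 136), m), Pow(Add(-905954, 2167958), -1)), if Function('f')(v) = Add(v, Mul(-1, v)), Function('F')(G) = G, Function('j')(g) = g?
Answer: Rational(1, 1262004) ≈ 7.9239e-7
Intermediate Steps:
Function('f')(v) = 0
m = 0 (m = Mul(0, 0) = 0)
Add(Mul(Mul(Function('F')(-2), 136), m), Pow(Add(-905954, 2167958), -1)) = Add(Mul(Mul(-2, 136), 0), Pow(Add(-905954, 2167958), -1)) = Add(Mul(-272, 0), Pow(1262004, -1)) = Add(0, Rational(1, 1262004)) = Rational(1, 1262004)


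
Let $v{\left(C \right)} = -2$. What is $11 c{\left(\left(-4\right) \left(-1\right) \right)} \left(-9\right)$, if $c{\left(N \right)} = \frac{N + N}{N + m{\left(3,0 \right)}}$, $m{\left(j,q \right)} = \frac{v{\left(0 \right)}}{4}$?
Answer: $- \frac{1584}{7} \approx -226.29$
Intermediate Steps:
$m{\left(j,q \right)} = - \frac{1}{2}$ ($m{\left(j,q \right)} = - \frac{2}{4} = \left(-2\right) \frac{1}{4} = - \frac{1}{2}$)
$c{\left(N \right)} = \frac{2 N}{- \frac{1}{2} + N}$ ($c{\left(N \right)} = \frac{N + N}{N - \frac{1}{2}} = \frac{2 N}{- \frac{1}{2} + N}$)
$11 c{\left(\left(-4\right) \left(-1\right) \right)} \left(-9\right) = 11 \frac{4 \left(\left(-4\right) \left(-1\right)\right)}{-1 + 2 \left(\left(-4\right) \left(-1\right)\right)} \left(-9\right) = 11 \cdot 4 \cdot 4 \frac{1}{-1 + 2 \cdot 4} \left(-9\right) = 11 \cdot 4 \cdot 4 \frac{1}{-1 + 8} \left(-9\right) = 11 \cdot 4 \cdot 4 \cdot \frac{1}{7} \left(-9\right) = 11 \cdot \frac{16}{7} \left(-9\right) = \frac{176}{7} \left(-9\right) = - \frac{1584}{7}$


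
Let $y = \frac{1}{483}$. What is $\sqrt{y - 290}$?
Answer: $\frac{i \sqrt{67653327}}{483} \approx 17.029 i$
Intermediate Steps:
$y = \frac{1}{483} \approx 0.0020704$
$\sqrt{y - 290} = \sqrt{\frac{1}{483} - 290} = \sqrt{- \frac{140069}{483}} = \frac{i \sqrt{67653327}}{483}$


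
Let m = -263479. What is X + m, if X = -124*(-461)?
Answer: -206315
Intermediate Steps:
X = 57164
X + m = 57164 - 263479 = -206315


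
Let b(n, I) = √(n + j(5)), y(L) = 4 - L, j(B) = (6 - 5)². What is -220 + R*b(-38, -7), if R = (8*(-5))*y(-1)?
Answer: -220 - 200*I*√37 ≈ -220.0 - 1216.6*I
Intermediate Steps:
j(B) = 1 (j(B) = 1² = 1)
b(n, I) = √(1 + n) (b(n, I) = √(n + 1) = √(1 + n))
R = -200 (R = (8*(-5))*(4 - 1*(-1)) = -40*(4 + 1) = -40*5 = -200)
-220 + R*b(-38, -7) = -220 - 200*√(1 - 38) = -220 - 200*I*√37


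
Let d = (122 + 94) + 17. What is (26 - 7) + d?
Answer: 252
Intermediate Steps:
d = 233 (d = 216 + 17 = 233)
(26 - 7) + d = (26 - 7) + 233 = 19 + 233 = 252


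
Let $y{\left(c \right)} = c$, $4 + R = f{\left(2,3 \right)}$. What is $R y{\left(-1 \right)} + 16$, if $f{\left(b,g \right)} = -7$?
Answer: $27$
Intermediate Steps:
$R = -11$ ($R = -4 - 7 = -11$)
$R y{\left(-1 \right)} + 16 = \left(-11\right) \left(-1\right) + 16 = 11 + 16 = 27$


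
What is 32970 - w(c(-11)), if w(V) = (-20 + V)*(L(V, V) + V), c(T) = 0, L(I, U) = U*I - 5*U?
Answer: 32970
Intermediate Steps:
L(I, U) = -5*U + I*U (L(I, U) = I*U - 5*U = -5*U + I*U)
w(V) = (-20 + V)*(V + V*(-5 + V)) (w(V) = (-20 + V)*(V*(-5 + V) + V) = (-20 + V)*(V + V*(-5 + V)))
32970 - w(c(-11)) = 32970 - 0*(80 + 0² - 24*0) = 32970 - 0*(80 + 0 + 0) = 32970 - 0*80 = 32970 - 1*0 = 32970 + 0 = 32970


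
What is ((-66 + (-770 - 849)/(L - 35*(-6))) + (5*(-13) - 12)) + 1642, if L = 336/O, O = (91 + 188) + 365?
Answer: 7220921/4842 ≈ 1491.3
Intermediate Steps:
O = 644 (O = 279 + 365 = 644)
L = 12/23 (L = 336/644 = 336*(1/644) = 12/23 ≈ 0.52174)
((-66 + (-770 - 849)/(L - 35*(-6))) + (5*(-13) - 12)) + 1642 = ((-66 + (-770 - 849)/(12/23 - 35*(-6))) + (5*(-13) - 12)) + 1642 = ((-66 - 1619/(12/23 + 210)) + (-65 - 12)) + 1642 = ((-66 - 1619/4842/23) - 77) + 1642 = ((-66 - 1619*23/4842) - 77) + 1642 = ((-66 - 37237/4842) - 77) + 1642 = (-356809/4842 - 77) + 1642 = -729643/4842 + 1642 = 7220921/4842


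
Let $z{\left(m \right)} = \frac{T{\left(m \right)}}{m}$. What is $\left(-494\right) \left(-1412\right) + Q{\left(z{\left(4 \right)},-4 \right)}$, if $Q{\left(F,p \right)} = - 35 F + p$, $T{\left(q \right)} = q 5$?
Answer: $697349$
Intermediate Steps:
$T{\left(q \right)} = 5 q$
$z{\left(m \right)} = 5$ ($z{\left(m \right)} = \frac{5 m}{m} = 5$)
$Q{\left(F,p \right)} = p - 35 F$
$\left(-494\right) \left(-1412\right) + Q{\left(z{\left(4 \right)},-4 \right)} = \left(-494\right) \left(-1412\right) - 179 = 697528 - 179 = 697349$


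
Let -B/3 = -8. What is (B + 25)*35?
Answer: 1715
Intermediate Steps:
B = 24 (B = -3*(-8) = 24)
(B + 25)*35 = (24 + 25)*35 = 49*35 = 1715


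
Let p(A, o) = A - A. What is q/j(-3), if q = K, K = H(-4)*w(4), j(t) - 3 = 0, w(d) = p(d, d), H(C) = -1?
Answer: 0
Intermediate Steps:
p(A, o) = 0
w(d) = 0
j(t) = 3 (j(t) = 3 + 0 = 3)
K = 0 (K = -1*0 = 0)
q = 0
q/j(-3) = 0/3 = 0*(⅓) = 0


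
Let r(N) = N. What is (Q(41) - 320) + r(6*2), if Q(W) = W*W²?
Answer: 68613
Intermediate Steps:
Q(W) = W³
(Q(41) - 320) + r(6*2) = (41³ - 320) + 6*2 = (68921 - 320) + 12 = 68601 + 12 = 68613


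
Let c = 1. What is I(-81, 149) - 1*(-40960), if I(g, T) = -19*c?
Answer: 40941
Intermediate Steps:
I(g, T) = -19 (I(g, T) = -19*1 = -19)
I(-81, 149) - 1*(-40960) = -19 - 1*(-40960) = -19 + 40960 = 40941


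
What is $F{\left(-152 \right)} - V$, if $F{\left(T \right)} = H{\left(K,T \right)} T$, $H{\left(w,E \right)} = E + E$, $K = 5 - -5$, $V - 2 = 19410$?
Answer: $26796$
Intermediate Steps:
$V = 19412$ ($V = 2 + 19410 = 19412$)
$K = 10$ ($K = 5 + 5 = 10$)
$H{\left(w,E \right)} = 2 E$
$F{\left(T \right)} = 2 T^{2}$ ($F{\left(T \right)} = 2 T T = 2 T^{2}$)
$F{\left(-152 \right)} - V = 2 \left(-152\right)^{2} - 19412 = 2 \cdot 23104 - 19412 = 46208 - 19412 = 26796$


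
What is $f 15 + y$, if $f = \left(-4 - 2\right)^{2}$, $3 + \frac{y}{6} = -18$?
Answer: $414$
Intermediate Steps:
$y = -126$ ($y = -18 + 6 \left(-18\right) = -18 - 108 = -126$)
$f = 36$ ($f = \left(-6\right)^{2} = 36$)
$f 15 + y = 36 \cdot 15 - 126 = 540 - 126 = 414$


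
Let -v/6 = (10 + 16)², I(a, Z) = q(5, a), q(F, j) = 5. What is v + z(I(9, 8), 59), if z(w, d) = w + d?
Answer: -3992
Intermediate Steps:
I(a, Z) = 5
z(w, d) = d + w
v = -4056 (v = -6*(10 + 16)² = -6*26² = -6*676 = -4056)
v + z(I(9, 8), 59) = -4056 + (59 + 5) = -4056 + 64 = -3992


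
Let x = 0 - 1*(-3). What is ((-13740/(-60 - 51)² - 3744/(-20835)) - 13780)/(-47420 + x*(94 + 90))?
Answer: 32756267272/111401779485 ≈ 0.29404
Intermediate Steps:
x = 3 (x = 0 + 3 = 3)
((-13740/(-60 - 51)² - 3744/(-20835)) - 13780)/(-47420 + x*(94 + 90)) = ((-13740/(-60 - 51)² - 3744/(-20835)) - 13780)/(-47420 + 3*(94 + 90)) = ((-13740/((-111)²) - 3744*(-1/20835)) - 13780)/(-47420 + 3*184) = ((-13740/12321 + 416/2315) - 13780)/(-47420 + 552) = ((-13740*1/12321 + 416/2315) - 13780)/(-46868) = ((-4580/4107 + 416/2315) - 13780)*(-1/46868) = (-8894188/9507705 - 13780)*(-1/46868) = -131025069088/9507705*(-1/46868) = 32756267272/111401779485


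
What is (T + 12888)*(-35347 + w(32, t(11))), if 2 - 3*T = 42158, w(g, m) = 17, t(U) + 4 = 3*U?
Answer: 41124120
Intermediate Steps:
t(U) = -4 + 3*U
T = -14052 (T = 2/3 - 1/3*42158 = 2/3 - 42158/3 = -14052)
(T + 12888)*(-35347 + w(32, t(11))) = (-14052 + 12888)*(-35347 + 17) = -1164*(-35330) = 41124120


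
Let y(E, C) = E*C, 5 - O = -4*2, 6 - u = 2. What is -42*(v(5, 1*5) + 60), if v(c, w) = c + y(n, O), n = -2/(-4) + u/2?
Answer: -4095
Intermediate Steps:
u = 4 (u = 6 - 1*2 = 6 - 2 = 4)
O = 13 (O = 5 - (-4)*2 = 5 - 1*(-8) = 5 + 8 = 13)
n = 5/2 (n = -2/(-4) + 4/2 = -2*(-1/4) + 4*(1/2) = 1/2 + 2 = 5/2 ≈ 2.5000)
y(E, C) = C*E
v(c, w) = 65/2 + c (v(c, w) = c + 13*(5/2) = c + 65/2 = 65/2 + c)
-42*(v(5, 1*5) + 60) = -42*((65/2 + 5) + 60) = -42*(75/2 + 60) = -42*195/2 = -4095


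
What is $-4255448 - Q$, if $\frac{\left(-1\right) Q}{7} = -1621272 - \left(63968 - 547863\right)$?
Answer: $-12217087$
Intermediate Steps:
$Q = 7961639$ ($Q = - 7 \left(-1621272 - \left(63968 - 547863\right)\right) = - 7 \left(-1621272 - -483895\right) = - 7 \left(-1621272 + 483895\right) = \left(-7\right) \left(-1137377\right) = 7961639$)
$-4255448 - Q = -4255448 - 7961639 = -12217087$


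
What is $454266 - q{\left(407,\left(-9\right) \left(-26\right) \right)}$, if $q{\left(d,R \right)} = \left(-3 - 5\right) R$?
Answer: $456138$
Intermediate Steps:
$q{\left(d,R \right)} = - 8 R$
$454266 - q{\left(407,\left(-9\right) \left(-26\right) \right)} = 454266 - - 8 \left(\left(-9\right) \left(-26\right)\right) = 454266 - \left(-8\right) 234 = 454266 - -1872 = 454266 + 1872 = 456138$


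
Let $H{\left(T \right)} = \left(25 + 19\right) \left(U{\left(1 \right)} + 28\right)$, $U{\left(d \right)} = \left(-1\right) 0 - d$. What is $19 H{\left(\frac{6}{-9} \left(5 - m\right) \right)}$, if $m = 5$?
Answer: $22572$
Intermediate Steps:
$U{\left(d \right)} = - d$ ($U{\left(d \right)} = 0 - d = - d$)
$H{\left(T \right)} = 1188$ ($H{\left(T \right)} = \left(25 + 19\right) \left(\left(-1\right) 1 + 28\right) = 44 \left(-1 + 28\right) = 44 \cdot 27 = 1188$)
$19 H{\left(\frac{6}{-9} \left(5 - m\right) \right)} = 19 \cdot 1188 = 22572$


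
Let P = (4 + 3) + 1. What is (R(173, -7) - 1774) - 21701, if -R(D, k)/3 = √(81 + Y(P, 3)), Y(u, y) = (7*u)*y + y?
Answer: -23475 - 18*√7 ≈ -23523.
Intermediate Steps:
P = 8 (P = 7 + 1 = 8)
Y(u, y) = y + 7*u*y (Y(u, y) = 7*u*y + y = y + 7*u*y)
R(D, k) = -18*√7 (R(D, k) = -3*√(81 + 3*(1 + 7*8)) = -3*√(81 + 3*(1 + 56)) = -3*√(81 + 3*57) = -3*√(81 + 171) = -18*√7)
(R(173, -7) - 1774) - 21701 = (-18*√7 - 1774) - 21701 = (-1774 - 18*√7) - 21701 = -23475 - 18*√7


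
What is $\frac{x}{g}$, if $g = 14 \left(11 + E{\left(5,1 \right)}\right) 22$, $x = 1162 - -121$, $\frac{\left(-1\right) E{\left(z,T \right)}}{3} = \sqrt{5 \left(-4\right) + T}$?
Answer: $\frac{1283}{8176} + \frac{3849 i \sqrt{19}}{89936} \approx 0.15692 + 0.18655 i$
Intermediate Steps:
$E{\left(z,T \right)} = - 3 \sqrt{-20 + T}$ ($E{\left(z,T \right)} = - 3 \sqrt{5 \left(-4\right) + T} = - 3 \sqrt{-20 + T}$)
$x = 1283$ ($x = 1162 + 121 = 1283$)
$g = 3388 - 924 i \sqrt{19}$ ($g = 14 \left(11 - 3 \sqrt{-20 + 1}\right) 22 = 14 \left(11 - 3 \sqrt{-19}\right) 22 = 14 \left(11 - 3 i \sqrt{19}\right) 22 = \left(154 - 42 i \sqrt{19}\right) 22 = 3388 - 924 i \sqrt{19} \approx 3388.0 - 4027.6 i$)
$\frac{x}{g} = \frac{1283}{3388 - 924 i \sqrt{19}}$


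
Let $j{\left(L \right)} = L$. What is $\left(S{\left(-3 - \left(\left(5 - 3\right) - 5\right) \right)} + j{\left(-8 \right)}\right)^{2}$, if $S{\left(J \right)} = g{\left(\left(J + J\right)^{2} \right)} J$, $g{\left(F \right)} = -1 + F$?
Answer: $64$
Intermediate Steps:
$S{\left(J \right)} = J \left(-1 + 4 J^{2}\right)$ ($S{\left(J \right)} = \left(-1 + \left(J + J\right)^{2}\right) J = \left(-1 + \left(2 J\right)^{2}\right) J = \left(-1 + 4 J^{2}\right) J = J \left(-1 + 4 J^{2}\right)$)
$\left(S{\left(-3 - \left(\left(5 - 3\right) - 5\right) \right)} + j{\left(-8 \right)}\right)^{2} = \left(\left(- (-3 - \left(\left(5 - 3\right) - 5\right)) + 4 \left(-3 - \left(\left(5 - 3\right) - 5\right)\right)^{3}\right) - 8\right)^{2} = \left(\left(- (-3 - \left(2 - 5\right)) + 4 \left(-3 - \left(2 - 5\right)\right)^{3}\right) - 8\right)^{2} = \left(\left(- (-3 - -3) + 4 \left(-3 - -3\right)^{3}\right) - 8\right)^{2} = \left(\left(- (-3 + 3) + 4 \left(-3 + 3\right)^{3}\right) - 8\right)^{2} = \left(\left(\left(-1\right) 0 + 4 \cdot 0^{3}\right) - 8\right)^{2} = \left(\left(0 + 4 \cdot 0\right) - 8\right)^{2} = \left(\left(0 + 0\right) - 8\right)^{2} = \left(0 - 8\right)^{2} = \left(-8\right)^{2} = 64$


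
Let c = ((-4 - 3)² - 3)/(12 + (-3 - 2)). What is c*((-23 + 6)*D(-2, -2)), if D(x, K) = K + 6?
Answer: -3128/7 ≈ -446.86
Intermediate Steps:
D(x, K) = 6 + K
c = 46/7 (c = ((-7)² - 3)/(12 - 5) = (49 - 3)/7 = 46*(⅐) = 46/7 ≈ 6.5714)
c*((-23 + 6)*D(-2, -2)) = 46*((-23 + 6)*(6 - 2))/7 = 46*(-17*4)/7 = (46/7)*(-68) = -3128/7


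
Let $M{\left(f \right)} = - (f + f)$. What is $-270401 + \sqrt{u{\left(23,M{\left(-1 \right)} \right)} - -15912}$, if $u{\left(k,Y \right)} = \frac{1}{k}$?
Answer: $-270401 + \frac{\sqrt{8417471}}{23} \approx -2.7028 \cdot 10^{5}$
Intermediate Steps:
$M{\left(f \right)} = - 2 f$
$-270401 + \sqrt{u{\left(23,M{\left(-1 \right)} \right)} - -15912} = -270401 + \sqrt{\frac{1}{23} - -15912} = -270401 + \sqrt{\frac{1}{23} + 15912} = -270401 + \sqrt{\frac{365977}{23}} = -270401 + \frac{\sqrt{8417471}}{23}$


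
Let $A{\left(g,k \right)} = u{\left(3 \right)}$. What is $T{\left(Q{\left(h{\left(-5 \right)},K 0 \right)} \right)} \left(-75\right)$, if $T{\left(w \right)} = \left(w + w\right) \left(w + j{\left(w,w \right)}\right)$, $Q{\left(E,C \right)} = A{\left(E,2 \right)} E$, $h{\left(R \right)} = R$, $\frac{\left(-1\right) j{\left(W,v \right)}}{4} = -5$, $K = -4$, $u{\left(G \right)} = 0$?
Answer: $0$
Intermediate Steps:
$j{\left(W,v \right)} = 20$ ($j{\left(W,v \right)} = \left(-4\right) \left(-5\right) = 20$)
$A{\left(g,k \right)} = 0$
$Q{\left(E,C \right)} = 0$ ($Q{\left(E,C \right)} = 0 E = 0$)
$T{\left(w \right)} = 2 w \left(20 + w\right)$ ($T{\left(w \right)} = \left(w + w\right) \left(w + 20\right) = 2 w \left(20 + w\right)$)
$T{\left(Q{\left(h{\left(-5 \right)},K 0 \right)} \right)} \left(-75\right) = 2 \cdot 0 \left(20 + 0\right) \left(-75\right) = 2 \cdot 0 \cdot 20 \left(-75\right) = 0 \left(-75\right) = 0$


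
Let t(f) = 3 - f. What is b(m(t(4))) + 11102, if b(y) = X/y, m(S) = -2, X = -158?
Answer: 11181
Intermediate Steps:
b(y) = -158/y
b(m(t(4))) + 11102 = -158/(-2) + 11102 = -158*(-½) + 11102 = 79 + 11102 = 11181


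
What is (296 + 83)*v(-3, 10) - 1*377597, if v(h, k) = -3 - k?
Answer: -382524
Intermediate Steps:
(296 + 83)*v(-3, 10) - 1*377597 = (296 + 83)*(-3 - 1*10) - 1*377597 = 379*(-3 - 10) - 377597 = 379*(-13) - 377597 = -4927 - 377597 = -382524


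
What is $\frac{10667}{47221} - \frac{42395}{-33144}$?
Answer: $\frac{2355481343}{1565092824} \approx 1.505$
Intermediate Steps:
$\frac{10667}{47221} - \frac{42395}{-33144} = 10667 \cdot \frac{1}{47221} - - \frac{42395}{33144} = \frac{10667}{47221} + \frac{42395}{33144} = \frac{2355481343}{1565092824}$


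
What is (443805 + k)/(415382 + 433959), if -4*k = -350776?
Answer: 1709/2731 ≈ 0.62578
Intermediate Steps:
k = 87694 (k = -¼*(-350776) = 87694)
(443805 + k)/(415382 + 433959) = (443805 + 87694)/(415382 + 433959) = 531499/849341 = 531499*(1/849341) = 1709/2731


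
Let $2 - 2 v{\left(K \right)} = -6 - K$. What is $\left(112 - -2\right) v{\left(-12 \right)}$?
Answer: $-228$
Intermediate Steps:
$v{\left(K \right)} = 4 + \frac{K}{2}$ ($v{\left(K \right)} = 1 - \frac{-6 - K}{2} = 1 + \left(3 + \frac{K}{2}\right) = 4 + \frac{K}{2}$)
$\left(112 - -2\right) v{\left(-12 \right)} = \left(112 - -2\right) \left(4 + \frac{1}{2} \left(-12\right)\right) = \left(112 + 2\right) \left(4 - 6\right) = 114 \left(-2\right) = -228$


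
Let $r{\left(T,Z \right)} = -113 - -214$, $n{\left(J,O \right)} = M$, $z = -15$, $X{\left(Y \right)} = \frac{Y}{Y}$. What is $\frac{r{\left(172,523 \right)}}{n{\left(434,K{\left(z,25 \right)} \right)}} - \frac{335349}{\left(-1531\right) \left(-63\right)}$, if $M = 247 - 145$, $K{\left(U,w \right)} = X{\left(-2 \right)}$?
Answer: $- \frac{388315}{156162} \approx -2.4866$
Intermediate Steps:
$X{\left(Y \right)} = 1$
$K{\left(U,w \right)} = 1$
$M = 102$
$n{\left(J,O \right)} = 102$
$r{\left(T,Z \right)} = 101$ ($r{\left(T,Z \right)} = -113 + 214 = 101$)
$\frac{r{\left(172,523 \right)}}{n{\left(434,K{\left(z,25 \right)} \right)}} - \frac{335349}{\left(-1531\right) \left(-63\right)} = \frac{101}{102} - \frac{335349}{\left(-1531\right) \left(-63\right)} = 101 \cdot \frac{1}{102} - \frac{335349}{96453} = \frac{101}{102} - \frac{5323}{1531} = - \frac{388315}{156162}$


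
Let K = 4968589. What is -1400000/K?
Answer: -1400000/4968589 ≈ -0.28177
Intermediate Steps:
-1400000/K = -1400000/4968589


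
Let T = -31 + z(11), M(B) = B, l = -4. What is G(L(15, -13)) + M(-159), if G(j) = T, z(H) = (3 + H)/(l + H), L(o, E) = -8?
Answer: -188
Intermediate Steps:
z(H) = (3 + H)/(-4 + H)
T = -29 (T = -31 + (3 + 11)/(-4 + 11) = -31 + 14/7 = -31 + (⅐)*14 = -31 + 2 = -29)
G(j) = -29
G(L(15, -13)) + M(-159) = -29 - 159 = -188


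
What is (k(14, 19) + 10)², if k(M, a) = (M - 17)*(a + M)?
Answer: 7921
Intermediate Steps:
k(M, a) = (-17 + M)*(M + a)
(k(14, 19) + 10)² = ((14² - 17*14 - 17*19 + 14*19) + 10)² = ((196 - 238 - 323 + 266) + 10)² = (-99 + 10)² = (-89)² = 7921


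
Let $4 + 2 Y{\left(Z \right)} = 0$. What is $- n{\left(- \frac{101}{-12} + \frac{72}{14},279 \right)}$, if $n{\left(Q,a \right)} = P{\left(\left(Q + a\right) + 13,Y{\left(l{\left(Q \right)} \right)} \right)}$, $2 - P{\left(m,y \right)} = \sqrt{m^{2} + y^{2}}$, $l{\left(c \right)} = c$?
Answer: $-2 + \frac{\sqrt{658823113}}{84} \approx 303.57$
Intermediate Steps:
$Y{\left(Z \right)} = -2$ ($Y{\left(Z \right)} = -2 + \frac{1}{2} \cdot 0 = -2 + 0 = -2$)
$P{\left(m,y \right)} = 2 - \sqrt{m^{2} + y^{2}}$
$n{\left(Q,a \right)} = 2 - \sqrt{4 + \left(13 + Q + a\right)^{2}}$ ($n{\left(Q,a \right)} = 2 - \sqrt{\left(\left(Q + a\right) + 13\right)^{2} + \left(-2\right)^{2}} = 2 - \sqrt{\left(13 + Q + a\right)^{2} + 4} = 2 - \sqrt{4 + \left(13 + Q + a\right)^{2}}$)
$- n{\left(- \frac{101}{-12} + \frac{72}{14},279 \right)} = - (2 - \sqrt{4 + \left(13 + \left(- \frac{101}{-12} + \frac{72}{14}\right) + 279\right)^{2}}) = - (2 - \sqrt{4 + \left(13 + \left(\left(-101\right) \left(- \frac{1}{12}\right) + 72 \cdot \frac{1}{14}\right) + 279\right)^{2}}) = - (2 - \sqrt{4 + \left(13 + \left(\frac{101}{12} + \frac{36}{7}\right) + 279\right)^{2}}) = - (2 - \sqrt{4 + \left(13 + \frac{1139}{84} + 279\right)^{2}}) = - (2 - \sqrt{4 + \left(\frac{25667}{84}\right)^{2}}) = - (2 - \sqrt{4 + \frac{658794889}{7056}}) = - (2 - \sqrt{\frac{658823113}{7056}}) = - (2 - \frac{\sqrt{658823113}}{84}) = -2 + \frac{\sqrt{658823113}}{84}$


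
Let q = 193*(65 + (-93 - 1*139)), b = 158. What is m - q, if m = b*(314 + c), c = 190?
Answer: 111863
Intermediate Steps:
q = -32231 (q = 193*(65 + (-93 - 139)) = 193*(65 - 232) = 193*(-167) = -32231)
m = 79632 (m = 158*(314 + 190) = 158*504 = 79632)
m - q = 79632 - 1*(-32231) = 79632 + 32231 = 111863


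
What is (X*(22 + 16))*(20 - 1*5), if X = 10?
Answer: 5700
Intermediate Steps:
(X*(22 + 16))*(20 - 1*5) = (10*(22 + 16))*(20 - 1*5) = (10*38)*(20 - 5) = 380*15 = 5700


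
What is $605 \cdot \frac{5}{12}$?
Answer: $\frac{3025}{12} \approx 252.08$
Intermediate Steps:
$605 \cdot \frac{5}{12} = \frac{3025}{12}$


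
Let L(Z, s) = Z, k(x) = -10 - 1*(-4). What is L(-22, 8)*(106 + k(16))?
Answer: -2200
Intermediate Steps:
k(x) = -6 (k(x) = -10 + 4 = -6)
L(-22, 8)*(106 + k(16)) = -22*(106 - 6) = -22*100 = -2200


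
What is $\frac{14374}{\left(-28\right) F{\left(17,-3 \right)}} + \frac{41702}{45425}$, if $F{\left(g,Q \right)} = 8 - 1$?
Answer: $- \frac{322382679}{4451650} \approx -72.419$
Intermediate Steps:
$F{\left(g,Q \right)} = 7$
$\frac{14374}{\left(-28\right) F{\left(17,-3 \right)}} + \frac{41702}{45425} = \frac{14374}{\left(-28\right) 7} + \frac{41702}{45425} = \frac{14374}{-196} + 41702 \cdot \frac{1}{45425} = 14374 \left(- \frac{1}{196}\right) + \frac{41702}{45425} = - \frac{7187}{98} + \frac{41702}{45425} = - \frac{322382679}{4451650}$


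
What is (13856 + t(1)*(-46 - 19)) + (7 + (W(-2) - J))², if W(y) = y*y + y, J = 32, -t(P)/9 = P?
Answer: 14970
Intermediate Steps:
t(P) = -9*P
W(y) = y + y² (W(y) = y² + y = y + y²)
(13856 + t(1)*(-46 - 19)) + (7 + (W(-2) - J))² = (13856 + (-9*1)*(-46 - 19)) + (7 + (-2*(1 - 2) - 1*32))² = (13856 - 9*(-65)) + (7 + (-2*(-1) - 32))² = (13856 + 585) + (7 + (2 - 32))² = 14441 + (7 - 30)² = 14441 + (-23)² = 14441 + 529 = 14970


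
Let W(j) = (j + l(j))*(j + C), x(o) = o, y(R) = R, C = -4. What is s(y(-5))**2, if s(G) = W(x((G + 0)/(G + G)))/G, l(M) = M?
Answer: 49/100 ≈ 0.49000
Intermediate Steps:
W(j) = 2*j*(-4 + j) (W(j) = (j + j)*(j - 4) = (2*j)*(-4 + j) = 2*j*(-4 + j))
s(G) = -7/(2*G) (s(G) = (2*((G + 0)/(G + G))*(-4 + (G + 0)/(G + G)))/G = (2*(G/((2*G)))*(-4 + G/((2*G))))/G = (2*(G*(1/(2*G)))*(-4 + G*(1/(2*G))))/G = (2*(1/2)*(-4 + 1/2))/G = (2*(1/2)*(-7/2))/G = -7/(2*G))
s(y(-5))**2 = (-7/2/(-5))**2 = (-7/2*(-1/5))**2 = (7/10)**2 = 49/100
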